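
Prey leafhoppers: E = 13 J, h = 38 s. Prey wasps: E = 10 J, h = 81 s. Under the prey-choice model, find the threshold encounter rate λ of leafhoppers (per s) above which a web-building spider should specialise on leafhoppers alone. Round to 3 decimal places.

0.015 per s

Drop wasps once their profitability E₂/h₂ falls below the rate achievable on leafhoppers alone: E₂/h₂ = λE₁/(1 + λh₁).
Solve for λ: λE₁h₂ = E₂(1 + λh₁) → λ(E₁h₂ − E₂h₁) = E₂ → λ = E₂/(E₁h₂ − E₂h₁).
λ = 10/(13×81 − 10×38) = 10/673 = 0.01486 per s.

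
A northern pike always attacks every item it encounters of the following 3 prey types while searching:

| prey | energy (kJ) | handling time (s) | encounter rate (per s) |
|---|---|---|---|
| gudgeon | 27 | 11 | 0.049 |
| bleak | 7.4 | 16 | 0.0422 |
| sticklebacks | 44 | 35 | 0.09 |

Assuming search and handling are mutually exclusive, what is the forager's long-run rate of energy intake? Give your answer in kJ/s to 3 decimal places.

R = Σλ_iE_i / (1 + Σλ_ih_i)
Numerator: 0.049×27 + 0.0422×7.4 + 0.09×44 = 5.595
Denominator: 1 + 0.049×11 + 0.0422×16 + 0.09×35 = 5.364
R = 5.595/5.364 = 1.043 kJ/s

1.043 kJ/s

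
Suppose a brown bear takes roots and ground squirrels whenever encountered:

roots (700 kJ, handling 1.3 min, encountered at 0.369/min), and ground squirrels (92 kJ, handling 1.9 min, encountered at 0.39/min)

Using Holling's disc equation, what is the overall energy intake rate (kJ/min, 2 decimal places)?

R = Σλ_iE_i / (1 + Σλ_ih_i)
Numerator: 0.369×700 + 0.39×92 = 294.2
Denominator: 1 + 0.369×1.3 + 0.39×1.9 = 2.221
R = 294.2/2.221 = 132.5 kJ/min

132.47 kJ/min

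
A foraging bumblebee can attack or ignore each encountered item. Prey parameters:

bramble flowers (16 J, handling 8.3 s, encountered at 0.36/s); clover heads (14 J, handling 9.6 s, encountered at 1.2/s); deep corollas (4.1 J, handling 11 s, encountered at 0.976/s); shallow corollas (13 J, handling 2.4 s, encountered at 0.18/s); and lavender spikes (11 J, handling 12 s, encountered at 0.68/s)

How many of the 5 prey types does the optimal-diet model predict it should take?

2

Profitabilities (E/h, J/s): shallow corollas 5.42, bramble flowers 1.93, clover heads 1.46, lavender spikes 0.917, deep corollas 0.373. Add prey in this order while the next type's profitability exceeds the intake rate on those already taken.
Rate on top 1: 1.634. bramble flowers: 1.93 > 1.634 → include.
Rate on top 2: 1.833. clover heads: 1.46 < 1.833 → exclude; stop.
Optimal diet: shallow corollas, bramble flowers — 2 of 5 types.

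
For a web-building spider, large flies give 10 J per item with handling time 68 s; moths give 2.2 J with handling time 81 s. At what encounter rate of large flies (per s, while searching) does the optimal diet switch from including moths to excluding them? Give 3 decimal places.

0.003 per s

The zero-one rule: include moths iff E₂/h₂ > λE₁/(1+λh₁). Equality gives the switch point.
λE₁h₂ = E₂ + λE₂h₁ ⇒ λ = E₂/(E₁h₂ − E₂h₁) = 2.2/(810 − 149.6) = 0.003331 per s.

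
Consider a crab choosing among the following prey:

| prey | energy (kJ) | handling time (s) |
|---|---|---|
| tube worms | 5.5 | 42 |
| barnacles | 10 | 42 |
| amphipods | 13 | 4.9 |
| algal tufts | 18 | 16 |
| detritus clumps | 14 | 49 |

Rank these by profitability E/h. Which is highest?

amphipods

Profitability E/h (kJ/s): tube worms = 5.5/42 = 0.131, barnacles = 10/42 = 0.238, amphipods = 13/4.9 = 2.65, algal tufts = 18/16 = 1.12, detritus clumps = 14/49 = 0.286.
Ranked: amphipods > algal tufts > detritus clumps > barnacles > tube worms.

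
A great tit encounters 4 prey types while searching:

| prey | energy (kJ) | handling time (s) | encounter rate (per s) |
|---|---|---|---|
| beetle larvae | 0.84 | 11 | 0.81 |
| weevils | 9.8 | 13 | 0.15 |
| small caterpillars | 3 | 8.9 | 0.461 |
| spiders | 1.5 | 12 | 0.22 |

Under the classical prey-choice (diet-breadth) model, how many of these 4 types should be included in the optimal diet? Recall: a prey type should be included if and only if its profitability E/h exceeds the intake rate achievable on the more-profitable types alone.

E/h in descending order: weevils 0.754, small caterpillars 0.337, spiders 0.125, beetle larvae 0.0764 kJ/s. The optimal diet is the largest prefix of this list for which every included type satisfies E_i/h_i > R on the types above it.
Rate on top 1: 0.4983. small caterpillars: 0.337 < 0.4983 → exclude; stop.
Optimal diet: weevils — 1 of 4 types.

1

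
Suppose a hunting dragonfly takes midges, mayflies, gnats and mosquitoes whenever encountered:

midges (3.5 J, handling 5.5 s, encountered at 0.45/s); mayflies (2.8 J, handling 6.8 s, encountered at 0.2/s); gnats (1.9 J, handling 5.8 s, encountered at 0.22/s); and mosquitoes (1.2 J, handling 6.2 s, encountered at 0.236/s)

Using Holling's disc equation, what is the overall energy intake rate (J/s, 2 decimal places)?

R = (0.45×3.5 + 0.2×2.8 + 0.22×1.9 + 0.236×1.2) / (1 + 0.45×5.5 + 0.2×6.8 + 0.22×5.8 + 0.236×6.2) = 2.836/7.574 = 0.3745 J/s.

0.37 J/s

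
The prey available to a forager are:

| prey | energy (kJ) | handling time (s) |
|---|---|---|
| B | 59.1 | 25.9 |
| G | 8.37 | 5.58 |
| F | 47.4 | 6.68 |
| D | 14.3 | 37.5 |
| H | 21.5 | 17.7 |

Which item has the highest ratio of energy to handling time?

F

Profitability E/h (kJ/s): B = 59.1/25.9 = 2.28, G = 8.37/5.58 = 1.5, F = 47.4/6.68 = 7.1, D = 14.3/37.5 = 0.381, H = 21.5/17.7 = 1.21.
Ranked: F > B > G > H > D.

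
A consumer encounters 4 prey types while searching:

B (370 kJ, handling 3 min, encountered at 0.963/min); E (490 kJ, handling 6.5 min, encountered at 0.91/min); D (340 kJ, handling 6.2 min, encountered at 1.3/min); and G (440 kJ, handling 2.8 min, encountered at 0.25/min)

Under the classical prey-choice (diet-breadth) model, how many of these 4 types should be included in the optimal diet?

E/h in descending order: G 157, B 123, E 75.4, D 54.8 kJ/min. The optimal diet is the largest prefix of this list for which every included type satisfies E_i/h_i > R on the types above it.
Rate on top 1: 64.71. B: 123 > 64.71 → include.
Rate on top 2: 101.6. E: 75.4 < 101.6 → exclude; stop.
Optimal diet: G, B — 2 of 4 types.

2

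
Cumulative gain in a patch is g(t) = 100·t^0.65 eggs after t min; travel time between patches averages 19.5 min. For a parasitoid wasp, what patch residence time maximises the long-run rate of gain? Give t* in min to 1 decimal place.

Optimal t* satisfies g'(t*) = g(t*)/(T + t*).
g'(t) = 0.65·100·t^-0.35. Setting 0.65·100·t^-0.35 = 100·t^0.65/(19.5+t) gives 0.65(19.5+t) = t, so 0.35·t = 0.65×19.5.
t* = 0.65×19.5/0.35 = 36.21 min.

36.2 min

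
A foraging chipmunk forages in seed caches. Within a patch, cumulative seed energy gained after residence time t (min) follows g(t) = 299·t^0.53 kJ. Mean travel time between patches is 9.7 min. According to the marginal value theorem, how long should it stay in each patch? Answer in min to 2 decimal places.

10.94 min

Optimal t* satisfies g'(t*) = g(t*)/(T + t*).
g'(t) = 0.53·299·t^-0.47. Setting 0.53·299·t^-0.47 = 299·t^0.53/(9.7+t) gives 0.53(9.7+t) = t, so 0.47·t = 0.53×9.7.
t* = 0.53×9.7/0.47 = 10.94 min.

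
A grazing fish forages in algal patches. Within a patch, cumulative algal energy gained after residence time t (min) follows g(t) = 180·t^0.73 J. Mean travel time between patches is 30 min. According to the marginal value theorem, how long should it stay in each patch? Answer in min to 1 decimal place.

Optimal t* satisfies g'(t*) = g(t*)/(T + t*).
g'(t) = 0.73·180·t^-0.27. Setting 0.73·180·t^-0.27 = 180·t^0.73/(30+t) gives 0.73(30+t) = t, so 0.27·t = 0.73×30.
t* = 0.73×30/0.27 = 81.11 min.

81.1 min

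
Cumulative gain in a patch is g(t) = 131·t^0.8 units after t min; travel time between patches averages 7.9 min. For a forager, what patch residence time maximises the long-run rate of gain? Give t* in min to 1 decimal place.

31.6 min

Optimal t* satisfies g'(t*) = g(t*)/(T + t*).
g'(t) = 0.8·131·t^-0.2. Setting 0.8·131·t^-0.2 = 131·t^0.8/(7.9+t) gives 0.8(7.9+t) = t, so 0.20·t = 0.8×7.9.
t* = 0.8×7.9/0.20 = 31.6 min.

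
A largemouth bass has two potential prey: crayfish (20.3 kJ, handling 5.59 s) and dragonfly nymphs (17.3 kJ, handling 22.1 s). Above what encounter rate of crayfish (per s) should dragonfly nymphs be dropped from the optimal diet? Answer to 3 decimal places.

0.049 per s

At the threshold, the rate on crayfish alone equals the profitability of dragonfly nymphs: λ·20.3/(1 + λ·5.59) = 17.3/22.1 = 0.7828.
Rearranging, λ(20.3 − 0.7828×5.59) = 0.7828, so λ = 0.7828/15.92 = 0.04916 per s.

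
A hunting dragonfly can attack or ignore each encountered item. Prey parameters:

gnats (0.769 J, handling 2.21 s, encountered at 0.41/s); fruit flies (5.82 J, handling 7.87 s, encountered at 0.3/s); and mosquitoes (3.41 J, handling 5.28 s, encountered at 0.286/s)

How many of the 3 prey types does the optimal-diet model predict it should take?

E/h in descending order: fruit flies 0.74, mosquitoes 0.646, gnats 0.348 J/s. The optimal diet is the largest prefix of this list for which every included type satisfies E_i/h_i > R on the types above it.
Rate on top 1: 0.5195. mosquitoes: 0.646 > 0.5195 → include.
Rate on top 2: 0.5587. gnats: 0.348 < 0.5587 → exclude; stop.
Optimal diet: fruit flies, mosquitoes — 2 of 3 types.

2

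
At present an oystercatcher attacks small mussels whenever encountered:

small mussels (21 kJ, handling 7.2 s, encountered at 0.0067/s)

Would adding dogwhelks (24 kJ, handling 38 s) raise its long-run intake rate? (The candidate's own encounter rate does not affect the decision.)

Intake rate on the current diet: R = (0.0067×21) / (1 + 0.0067×7.2) = 0.1407/1.048 = 0.1342 kJ/s.
Profitability of dogwhelks: 24/38 = 0.6316 kJ/s.
0.6316 > 0.1342, so adding dogwhelks raises the average — include it.

Yes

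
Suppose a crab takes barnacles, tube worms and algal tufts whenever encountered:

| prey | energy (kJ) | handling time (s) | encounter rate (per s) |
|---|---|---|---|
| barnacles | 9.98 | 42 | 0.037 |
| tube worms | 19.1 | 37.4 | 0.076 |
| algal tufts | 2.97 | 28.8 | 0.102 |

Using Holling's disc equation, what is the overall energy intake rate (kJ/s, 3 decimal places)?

Energy encountered per unit search time: 0.037×9.98 + 0.076×19.1 + 0.102×2.97 = 2.124 kJ/s.
Handling time per unit search time: 0.037×42 + 0.076×37.4 + 0.102×28.8 = 7.334.
Rate = 2.124/(1 + 7.334) = 0.2548 kJ/s.

0.255 kJ/s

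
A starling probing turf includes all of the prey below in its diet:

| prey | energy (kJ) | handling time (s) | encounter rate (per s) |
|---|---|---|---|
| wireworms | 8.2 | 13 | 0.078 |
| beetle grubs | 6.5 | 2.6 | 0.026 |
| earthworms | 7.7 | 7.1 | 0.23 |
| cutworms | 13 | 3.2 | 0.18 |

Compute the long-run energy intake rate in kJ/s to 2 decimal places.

Energy encountered per unit search time: 0.078×8.2 + 0.026×6.5 + 0.23×7.7 + 0.18×13 = 4.92 kJ/s.
Handling time per unit search time: 0.078×13 + 0.026×2.6 + 0.23×7.1 + 0.18×3.2 = 3.291.
Rate = 4.92/(1 + 3.291) = 1.147 kJ/s.

1.15 kJ/s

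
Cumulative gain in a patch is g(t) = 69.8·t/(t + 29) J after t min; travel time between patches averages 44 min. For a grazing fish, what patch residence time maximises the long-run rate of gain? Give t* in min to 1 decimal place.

35.7 min

Optimal t* satisfies g'(t*) = g(t*)/(T + t*).
g'(t) = 69.8·29/(t + 29)². Setting 69.8·29/(t+29)² = 69.8t/[(t+29)(44+t)] gives 29(44+t) = t(t+29), so t² = 29×44 = 1276.
t* = √1276 = 35.72 min.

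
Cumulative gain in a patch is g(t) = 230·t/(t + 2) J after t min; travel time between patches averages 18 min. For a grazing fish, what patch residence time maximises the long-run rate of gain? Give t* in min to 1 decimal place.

6.0 min

Optimal t* satisfies g'(t*) = g(t*)/(T + t*).
g'(t) = 230·2/(t + 2)². Setting 230·2/(t+2)² = 230t/[(t+2)(18+t)] gives 2(18+t) = t(t+2), so t² = 2×18 = 36.
t* = √36 = 6 min.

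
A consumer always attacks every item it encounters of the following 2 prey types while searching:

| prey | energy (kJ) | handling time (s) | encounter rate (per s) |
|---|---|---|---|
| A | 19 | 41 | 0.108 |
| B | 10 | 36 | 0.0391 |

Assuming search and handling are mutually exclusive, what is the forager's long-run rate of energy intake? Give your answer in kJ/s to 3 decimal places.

R = Σλ_iE_i / (1 + Σλ_ih_i)
Numerator: 0.108×19 + 0.0391×10 = 2.443
Denominator: 1 + 0.108×41 + 0.0391×36 = 6.836
R = 2.443/6.836 = 0.3574 kJ/s

0.357 kJ/s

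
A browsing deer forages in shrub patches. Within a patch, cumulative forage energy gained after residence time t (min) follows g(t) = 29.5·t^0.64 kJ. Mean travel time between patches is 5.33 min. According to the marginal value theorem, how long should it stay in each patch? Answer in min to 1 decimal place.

By the marginal value theorem, leave when the instantaneous gain rate g'(t) equals the habitat-wide average g(t)/(T + t).
g'(t) = 0.64·29.5·t^-0.36. Setting 0.64·29.5·t^-0.36 = 29.5·t^0.64/(5.33+t) gives 0.64(5.33+t) = t, so 0.36·t = 0.64×5.33.
t* = 0.64×5.33/0.36 = 9.476 min.

9.5 min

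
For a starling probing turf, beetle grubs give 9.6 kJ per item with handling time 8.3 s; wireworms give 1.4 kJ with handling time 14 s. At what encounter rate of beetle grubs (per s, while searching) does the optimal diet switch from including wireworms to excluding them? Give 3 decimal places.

0.011 per s

At the threshold, the rate on beetle grubs alone equals the profitability of wireworms: λ·9.6/(1 + λ·8.3) = 1.4/14 = 0.1.
Rearranging, λ(9.6 − 0.1×8.3) = 0.1, so λ = 0.1/8.77 = 0.0114 per s.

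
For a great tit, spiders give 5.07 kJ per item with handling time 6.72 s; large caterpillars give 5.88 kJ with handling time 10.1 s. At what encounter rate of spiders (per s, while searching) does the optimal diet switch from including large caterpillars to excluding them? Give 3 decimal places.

Drop large caterpillars once their profitability E₂/h₂ falls below the rate achievable on spiders alone: E₂/h₂ = λE₁/(1 + λh₁).
Solve for λ: λE₁h₂ = E₂(1 + λh₁) → λ(E₁h₂ − E₂h₁) = E₂ → λ = E₂/(E₁h₂ − E₂h₁).
λ = 5.88/(5.07×10.1 − 5.88×6.72) = 5.88/11.69 = 0.5028 per s.

0.503 per s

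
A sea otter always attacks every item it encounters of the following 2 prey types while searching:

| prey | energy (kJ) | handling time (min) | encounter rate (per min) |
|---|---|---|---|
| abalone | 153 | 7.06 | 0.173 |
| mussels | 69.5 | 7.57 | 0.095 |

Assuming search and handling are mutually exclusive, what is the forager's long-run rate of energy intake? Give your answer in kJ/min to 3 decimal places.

11.247 kJ/min

Energy encountered per unit search time: 0.173×153 + 0.095×69.5 = 33.07 kJ/min.
Handling time per unit search time: 0.173×7.06 + 0.095×7.57 = 1.941.
Rate = 33.07/(1 + 1.941) = 11.25 kJ/min.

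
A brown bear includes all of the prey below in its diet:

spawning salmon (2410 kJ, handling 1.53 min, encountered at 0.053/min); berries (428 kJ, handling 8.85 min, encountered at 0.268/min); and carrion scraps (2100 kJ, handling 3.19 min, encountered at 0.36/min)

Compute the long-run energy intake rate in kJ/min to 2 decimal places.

R = (0.053×2410 + 0.268×428 + 0.36×2100) / (1 + 0.053×1.53 + 0.268×8.85 + 0.36×3.19) = 998.4/4.601 = 217 kJ/min.

216.99 kJ/min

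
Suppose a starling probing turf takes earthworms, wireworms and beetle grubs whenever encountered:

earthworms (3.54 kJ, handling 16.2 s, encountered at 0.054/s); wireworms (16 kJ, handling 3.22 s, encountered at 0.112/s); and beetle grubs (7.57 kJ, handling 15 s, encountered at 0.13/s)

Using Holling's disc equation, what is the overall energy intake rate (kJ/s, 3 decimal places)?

0.709 kJ/s

R = Σλ_iE_i / (1 + Σλ_ih_i)
Numerator: 0.054×3.54 + 0.112×16 + 0.13×7.57 = 2.967
Denominator: 1 + 0.054×16.2 + 0.112×3.22 + 0.13×15 = 4.185
R = 2.967/4.185 = 0.7089 kJ/s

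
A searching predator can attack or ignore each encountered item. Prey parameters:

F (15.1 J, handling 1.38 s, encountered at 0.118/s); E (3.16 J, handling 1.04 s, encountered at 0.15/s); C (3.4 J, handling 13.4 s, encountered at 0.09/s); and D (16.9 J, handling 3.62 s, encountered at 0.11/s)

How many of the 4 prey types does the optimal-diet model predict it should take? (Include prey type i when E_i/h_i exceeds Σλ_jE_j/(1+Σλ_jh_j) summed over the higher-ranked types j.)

3

Rank by E/h (J/s): F 10.9, D 4.67, E 3.04, C 0.254. Include each in turn until the next type's E/h falls below the running intake rate.
Rate on top 1: 1.532. D: 4.67 > 1.532 → include.
Rate on top 2: 2.332. E: 3.04 > 2.332 → include.
Rate on top 3: 2.396. C: 0.254 < 2.396 → exclude; stop.
Optimal diet: F, D, E — 3 of 4 types.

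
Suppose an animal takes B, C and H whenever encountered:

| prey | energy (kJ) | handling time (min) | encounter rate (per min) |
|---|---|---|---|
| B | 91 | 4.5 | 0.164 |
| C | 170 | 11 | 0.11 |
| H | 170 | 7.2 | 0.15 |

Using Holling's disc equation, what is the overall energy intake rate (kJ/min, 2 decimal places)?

Energy encountered per unit search time: 0.164×91 + 0.11×170 + 0.15×170 = 59.12 kJ/min.
Handling time per unit search time: 0.164×4.5 + 0.11×11 + 0.15×7.2 = 3.028.
Rate = 59.12/(1 + 3.028) = 14.68 kJ/min.

14.68 kJ/min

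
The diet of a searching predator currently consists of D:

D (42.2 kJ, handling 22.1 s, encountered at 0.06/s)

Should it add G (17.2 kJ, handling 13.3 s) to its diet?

Yes

On D alone, R = ΣλE/(1+Σλh) = 2.532/2.326 = 1.089 kJ/s.
Profitability of G: 17.2/13.3 = 1.293 kJ/s.
Since 1.293 > R, including G increases the long-run rate.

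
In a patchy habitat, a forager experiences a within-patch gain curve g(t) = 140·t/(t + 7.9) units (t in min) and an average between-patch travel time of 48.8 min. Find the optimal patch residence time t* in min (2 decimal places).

19.63 min

Maximise g(t)/(T+t): set derivative to zero → g'(t)(T+t) = g(t).
g'(t) = 140·7.9/(t + 7.9)². Setting 140·7.9/(t+7.9)² = 140t/[(t+7.9)(48.8+t)] gives 7.9(48.8+t) = t(t+7.9), so t² = 7.9×48.8 = 385.5.
t* = √385.5 = 19.63 min.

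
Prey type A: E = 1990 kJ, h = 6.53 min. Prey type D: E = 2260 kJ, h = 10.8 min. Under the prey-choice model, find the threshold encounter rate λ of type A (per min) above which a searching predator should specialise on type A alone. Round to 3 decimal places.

0.336 per min

Drop type D once their profitability E₂/h₂ falls below the rate achievable on type A alone: E₂/h₂ = λE₁/(1 + λh₁).
Solve for λ: λE₁h₂ = E₂(1 + λh₁) → λ(E₁h₂ − E₂h₁) = E₂ → λ = E₂/(E₁h₂ − E₂h₁).
λ = 2260/(1990×10.8 − 2260×6.53) = 2260/6734 = 0.3356 per min.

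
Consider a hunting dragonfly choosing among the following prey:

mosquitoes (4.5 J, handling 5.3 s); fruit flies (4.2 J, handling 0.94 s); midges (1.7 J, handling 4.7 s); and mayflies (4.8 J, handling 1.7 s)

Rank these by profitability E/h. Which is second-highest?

mayflies

Profitability E/h (J/s): mosquitoes = 4.5/5.3 = 0.849, fruit flies = 4.2/0.94 = 4.47, midges = 1.7/4.7 = 0.362, mayflies = 4.8/1.7 = 2.82.
Ranked: fruit flies > mayflies > mosquitoes > midges.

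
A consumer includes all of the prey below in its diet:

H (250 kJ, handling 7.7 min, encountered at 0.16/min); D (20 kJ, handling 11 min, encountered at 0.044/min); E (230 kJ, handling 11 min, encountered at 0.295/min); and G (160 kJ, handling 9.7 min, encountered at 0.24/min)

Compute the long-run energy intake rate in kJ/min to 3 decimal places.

17.750 kJ/min

R = (0.16×250 + 0.044×20 + 0.295×230 + 0.24×160) / (1 + 0.16×7.7 + 0.044×11 + 0.295×11 + 0.24×9.7) = 147.1/8.289 = 17.75 kJ/min.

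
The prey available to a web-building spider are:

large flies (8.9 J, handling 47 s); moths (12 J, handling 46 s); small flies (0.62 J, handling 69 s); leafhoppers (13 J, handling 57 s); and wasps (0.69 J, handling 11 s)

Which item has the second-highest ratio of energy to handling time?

leafhoppers

In descending order of E/h:
moths: 12/46 = 0.261 J/s
leafhoppers: 13/57 = 0.228 J/s
large flies: 8.9/47 = 0.189 J/s
wasps: 0.69/11 = 0.0627 J/s
small flies: 0.62/69 = 0.00899 J/s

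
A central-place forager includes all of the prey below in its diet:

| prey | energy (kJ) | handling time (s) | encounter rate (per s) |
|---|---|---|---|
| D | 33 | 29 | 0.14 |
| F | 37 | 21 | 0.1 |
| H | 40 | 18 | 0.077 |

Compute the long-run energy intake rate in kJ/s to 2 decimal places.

R = Σλ_iE_i / (1 + Σλ_ih_i)
Numerator: 0.14×33 + 0.1×37 + 0.077×40 = 11.4
Denominator: 1 + 0.14×29 + 0.1×21 + 0.077×18 = 8.546
R = 11.4/8.546 = 1.334 kJ/s

1.33 kJ/s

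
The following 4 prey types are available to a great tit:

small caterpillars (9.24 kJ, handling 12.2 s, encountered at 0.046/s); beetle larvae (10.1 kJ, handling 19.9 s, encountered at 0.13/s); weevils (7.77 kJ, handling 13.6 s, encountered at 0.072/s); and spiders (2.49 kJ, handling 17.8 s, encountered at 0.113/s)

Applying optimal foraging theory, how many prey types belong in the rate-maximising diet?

Rank by E/h (kJ/s): small caterpillars 0.757, weevils 0.571, beetle larvae 0.508, spiders 0.14. Include each in turn until the next type's E/h falls below the running intake rate.
Rate on top 1: 0.2723. weevils: 0.571 > 0.2723 → include.
Rate on top 2: 0.3875. beetle larvae: 0.508 > 0.3875 → include.
Rate on top 3: 0.4481. spiders: 0.14 < 0.4481 → exclude; stop.
Optimal diet: small caterpillars, weevils, beetle larvae — 3 of 4 types.

3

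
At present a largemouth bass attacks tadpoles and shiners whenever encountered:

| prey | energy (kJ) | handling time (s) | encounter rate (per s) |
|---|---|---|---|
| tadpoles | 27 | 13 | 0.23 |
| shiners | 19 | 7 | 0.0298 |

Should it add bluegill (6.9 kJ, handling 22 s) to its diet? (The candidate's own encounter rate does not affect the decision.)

Intake rate on the current diet: R = (0.23×27 + 0.0298×19) / (1 + 0.23×13 + 0.0298×7) = 6.776/4.199 = 1.614 kJ/s.
bluegill: E/h = 6.9/22 = 0.3136 kJ/s.
Since 0.3136 < R, time spent handling bluegill is better spent searching.

No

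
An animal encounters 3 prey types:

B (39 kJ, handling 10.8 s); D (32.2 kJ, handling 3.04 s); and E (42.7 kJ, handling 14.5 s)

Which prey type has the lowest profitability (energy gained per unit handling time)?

In descending order of E/h:
D: 32.2/3.04 = 10.6 kJ/s
B: 39/10.8 = 3.61 kJ/s
E: 42.7/14.5 = 2.94 kJ/s

E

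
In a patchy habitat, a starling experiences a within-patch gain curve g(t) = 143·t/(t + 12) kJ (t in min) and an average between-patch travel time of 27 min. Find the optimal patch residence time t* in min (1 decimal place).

18.0 min

Optimal t* satisfies g'(t*) = g(t*)/(T + t*).
g'(t) = 143·12/(t + 12)². Setting 143·12/(t+12)² = 143t/[(t+12)(27+t)] gives 12(27+t) = t(t+12), so t² = 12×27 = 324.
t* = √324 = 18 min.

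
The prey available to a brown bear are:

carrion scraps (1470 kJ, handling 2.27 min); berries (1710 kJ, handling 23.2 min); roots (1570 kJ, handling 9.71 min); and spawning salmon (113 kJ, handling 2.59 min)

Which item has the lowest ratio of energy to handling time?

Profitability E/h (kJ/min): carrion scraps = 1470/2.27 = 648, berries = 1710/23.2 = 73.7, roots = 1570/9.71 = 162, spawning salmon = 113/2.59 = 43.6.
Ranked: carrion scraps > roots > berries > spawning salmon.

spawning salmon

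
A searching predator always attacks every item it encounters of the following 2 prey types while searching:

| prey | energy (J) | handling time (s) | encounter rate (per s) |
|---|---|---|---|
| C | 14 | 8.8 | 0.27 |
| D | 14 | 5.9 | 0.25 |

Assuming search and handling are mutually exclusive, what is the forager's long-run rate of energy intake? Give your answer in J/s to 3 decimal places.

R = (0.27×14 + 0.25×14) / (1 + 0.27×8.8 + 0.25×5.9) = 7.28/4.851 = 1.501 J/s.

1.501 J/s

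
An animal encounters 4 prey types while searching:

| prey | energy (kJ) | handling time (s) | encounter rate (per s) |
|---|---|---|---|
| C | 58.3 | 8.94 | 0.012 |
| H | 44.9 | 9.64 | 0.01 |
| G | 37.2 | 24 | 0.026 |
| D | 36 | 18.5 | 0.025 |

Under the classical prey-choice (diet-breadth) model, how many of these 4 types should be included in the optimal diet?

Profitabilities (E/h, kJ/s): C 6.52, H 4.66, D 1.95, G 1.55. Add prey in this order while the next type's profitability exceeds the intake rate on those already taken.
Rate on top 1: 0.6318. H: 4.66 > 0.6318 → include.
Rate on top 2: 0.9542. D: 1.95 > 0.9542 → include.
Rate on top 3: 1.23. G: 1.55 > 1.23 → include.
Optimal diet: C, H, D, G — 4 of 4 types.

4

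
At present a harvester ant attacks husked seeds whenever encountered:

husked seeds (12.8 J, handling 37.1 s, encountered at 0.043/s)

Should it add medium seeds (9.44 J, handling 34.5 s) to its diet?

Intake rate on the current diet: R = (0.043×12.8) / (1 + 0.043×37.1) = 0.5504/2.595 = 0.2121 J/s.
Profitability of medium seeds: 9.44/34.5 = 0.2736 J/s.
0.2736 > 0.2121, so adding medium seeds raises the average — include it.

Yes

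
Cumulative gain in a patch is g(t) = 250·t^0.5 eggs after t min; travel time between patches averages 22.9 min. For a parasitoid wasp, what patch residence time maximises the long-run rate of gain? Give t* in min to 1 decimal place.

Maximise g(t)/(T+t): set derivative to zero → g'(t)(T+t) = g(t).
g'(t) = 0.5·250·t^-0.5. Setting 0.5·250·t^-0.5 = 250·t^0.5/(22.9+t) gives 0.5(22.9+t) = t, so 0.50·t = 0.5×22.9.
t* = 0.5×22.9/0.50 = 22.9 min.

22.9 min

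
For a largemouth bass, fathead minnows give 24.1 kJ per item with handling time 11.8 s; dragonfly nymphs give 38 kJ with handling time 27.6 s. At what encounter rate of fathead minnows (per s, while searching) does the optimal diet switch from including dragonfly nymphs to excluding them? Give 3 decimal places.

At the threshold, the rate on fathead minnows alone equals the profitability of dragonfly nymphs: λ·24.1/(1 + λ·11.8) = 38/27.6 = 1.377.
Rearranging, λ(24.1 − 1.377×11.8) = 1.377, so λ = 1.377/7.854 = 0.1753 per s.

0.175 per s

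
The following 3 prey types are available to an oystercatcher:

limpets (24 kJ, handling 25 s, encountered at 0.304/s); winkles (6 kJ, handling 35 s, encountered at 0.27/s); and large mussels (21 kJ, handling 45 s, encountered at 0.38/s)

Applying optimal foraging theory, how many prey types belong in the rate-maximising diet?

1

Rank by E/h (kJ/s): limpets 0.96, large mussels 0.467, winkles 0.171. Include each in turn until the next type's E/h falls below the running intake rate.
Rate on top 1: 0.8484. large mussels: 0.467 < 0.8484 → exclude; stop.
Optimal diet: limpets — 1 of 3 types.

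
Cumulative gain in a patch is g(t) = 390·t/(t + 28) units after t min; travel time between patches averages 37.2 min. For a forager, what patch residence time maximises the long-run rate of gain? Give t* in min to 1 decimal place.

By the marginal value theorem, leave when the instantaneous gain rate g'(t) equals the habitat-wide average g(t)/(T + t).
g'(t) = 390·28/(t + 28)². Setting 390·28/(t+28)² = 390t/[(t+28)(37.2+t)] gives 28(37.2+t) = t(t+28), so t² = 28×37.2 = 1042.
t* = √1042 = 32.27 min.

32.3 min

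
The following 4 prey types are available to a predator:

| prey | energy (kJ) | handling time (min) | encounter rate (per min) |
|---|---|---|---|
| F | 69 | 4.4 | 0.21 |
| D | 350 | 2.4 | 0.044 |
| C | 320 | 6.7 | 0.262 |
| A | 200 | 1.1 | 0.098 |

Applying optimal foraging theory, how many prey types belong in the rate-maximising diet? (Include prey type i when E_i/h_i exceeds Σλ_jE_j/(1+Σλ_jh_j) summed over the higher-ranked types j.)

3

Rank by E/h (kJ/min): A 182, D 146, C 47.8, F 15.7. Include each in turn until the next type's E/h falls below the running intake rate.
Rate on top 1: 17.69. D: 146 > 17.69 → include.
Rate on top 2: 28.84. C: 47.8 > 28.84 → include.
Rate on top 3: 40.03. F: 15.7 < 40.03 → exclude; stop.
Optimal diet: A, D, C — 3 of 4 types.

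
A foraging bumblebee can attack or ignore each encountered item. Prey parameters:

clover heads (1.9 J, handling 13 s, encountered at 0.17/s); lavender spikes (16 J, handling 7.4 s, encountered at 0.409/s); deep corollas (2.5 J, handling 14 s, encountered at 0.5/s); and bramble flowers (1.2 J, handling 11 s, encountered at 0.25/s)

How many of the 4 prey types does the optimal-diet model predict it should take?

Profitabilities (E/h, J/s): lavender spikes 2.16, deep corollas 0.179, clover heads 0.146, bramble flowers 0.109. Add prey in this order while the next type's profitability exceeds the intake rate on those already taken.
Rate on top 1: 1.625. deep corollas: 0.179 < 1.625 → exclude; stop.
Optimal diet: lavender spikes — 1 of 4 types.

1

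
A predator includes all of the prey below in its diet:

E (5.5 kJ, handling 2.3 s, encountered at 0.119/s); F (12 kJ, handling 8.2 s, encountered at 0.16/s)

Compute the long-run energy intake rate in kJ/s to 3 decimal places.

R = (0.119×5.5 + 0.16×12) / (1 + 0.119×2.3 + 0.16×8.2) = 2.575/2.586 = 0.9957 kJ/s.

0.996 kJ/s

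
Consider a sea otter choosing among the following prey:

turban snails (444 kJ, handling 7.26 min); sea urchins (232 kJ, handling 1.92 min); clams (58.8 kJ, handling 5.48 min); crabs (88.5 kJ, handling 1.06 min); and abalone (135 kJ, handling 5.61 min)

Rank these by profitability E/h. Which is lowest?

clams

Profitability E/h (kJ/min): turban snails = 444/7.26 = 61.2, sea urchins = 232/1.92 = 121, clams = 58.8/5.48 = 10.7, crabs = 88.5/1.06 = 83.5, abalone = 135/5.61 = 24.1.
Ranked: sea urchins > crabs > turban snails > abalone > clams.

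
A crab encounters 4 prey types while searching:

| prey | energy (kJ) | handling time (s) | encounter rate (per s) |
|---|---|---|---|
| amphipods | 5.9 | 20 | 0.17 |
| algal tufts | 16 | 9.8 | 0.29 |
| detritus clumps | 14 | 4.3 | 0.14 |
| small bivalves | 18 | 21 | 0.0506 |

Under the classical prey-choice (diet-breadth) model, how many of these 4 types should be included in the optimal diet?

Rank by E/h (kJ/s): detritus clumps 3.26, algal tufts 1.63, small bivalves 0.857, amphipods 0.295. Include each in turn until the next type's E/h falls below the running intake rate.
Rate on top 1: 1.223. algal tufts: 1.63 > 1.223 → include.
Rate on top 2: 1.485. small bivalves: 0.857 < 1.485 → exclude; stop.
Optimal diet: detritus clumps, algal tufts — 2 of 4 types.

2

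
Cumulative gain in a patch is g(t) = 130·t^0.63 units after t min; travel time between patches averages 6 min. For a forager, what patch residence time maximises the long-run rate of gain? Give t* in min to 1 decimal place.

10.2 min

Optimal t* satisfies g'(t*) = g(t*)/(T + t*).
g'(t) = 0.63·130·t^-0.37. Setting 0.63·130·t^-0.37 = 130·t^0.63/(6+t) gives 0.63(6+t) = t, so 0.37·t = 0.63×6.
t* = 0.63×6/0.37 = 10.22 min.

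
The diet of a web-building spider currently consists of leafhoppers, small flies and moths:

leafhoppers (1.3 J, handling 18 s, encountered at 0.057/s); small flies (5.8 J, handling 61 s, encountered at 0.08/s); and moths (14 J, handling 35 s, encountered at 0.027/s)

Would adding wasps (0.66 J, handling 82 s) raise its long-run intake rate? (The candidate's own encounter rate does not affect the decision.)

No

Current rate: (0.057×1.3 + 0.08×5.8 + 0.027×14)/(1 + 0.057×18 + 0.08×61 + 0.027×35) = 0.1167 J/s.
wasps: E/h = 0.66/82 = 0.008049 J/s.
Since 0.008049 < R, time spent handling wasps is better spent searching.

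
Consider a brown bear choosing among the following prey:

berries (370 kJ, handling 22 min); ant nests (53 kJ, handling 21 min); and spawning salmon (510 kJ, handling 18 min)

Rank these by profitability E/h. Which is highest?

In descending order of E/h:
spawning salmon: 510/18 = 28.3 kJ/min
berries: 370/22 = 16.8 kJ/min
ant nests: 53/21 = 2.52 kJ/min

spawning salmon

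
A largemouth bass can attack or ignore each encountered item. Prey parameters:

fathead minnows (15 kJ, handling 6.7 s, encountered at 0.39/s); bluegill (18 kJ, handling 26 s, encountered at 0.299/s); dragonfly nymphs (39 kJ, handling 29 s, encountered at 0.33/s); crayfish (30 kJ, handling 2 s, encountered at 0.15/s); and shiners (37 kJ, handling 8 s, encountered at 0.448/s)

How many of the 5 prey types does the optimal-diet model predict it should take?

2

E/h in descending order: crayfish 15, shiners 4.62, fathead minnows 2.24, dragonfly nymphs 1.34, bluegill 0.692 kJ/s. The optimal diet is the largest prefix of this list for which every included type satisfies E_i/h_i > R on the types above it.
Rate on top 1: 3.462. shiners: 4.62 > 3.462 → include.
Rate on top 2: 4.315. fathead minnows: 2.24 < 4.315 → exclude; stop.
Optimal diet: crayfish, shiners — 2 of 5 types.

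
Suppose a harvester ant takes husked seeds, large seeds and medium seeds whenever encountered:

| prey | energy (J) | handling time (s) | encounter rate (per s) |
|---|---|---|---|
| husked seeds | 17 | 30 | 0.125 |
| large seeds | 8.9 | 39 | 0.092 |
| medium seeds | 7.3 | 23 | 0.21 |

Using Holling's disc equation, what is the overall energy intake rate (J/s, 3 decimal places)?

0.340 J/s

R = Σλ_iE_i / (1 + Σλ_ih_i)
Numerator: 0.125×17 + 0.092×8.9 + 0.21×7.3 = 4.477
Denominator: 1 + 0.125×30 + 0.092×39 + 0.21×23 = 13.17
R = 4.477/13.17 = 0.34 J/s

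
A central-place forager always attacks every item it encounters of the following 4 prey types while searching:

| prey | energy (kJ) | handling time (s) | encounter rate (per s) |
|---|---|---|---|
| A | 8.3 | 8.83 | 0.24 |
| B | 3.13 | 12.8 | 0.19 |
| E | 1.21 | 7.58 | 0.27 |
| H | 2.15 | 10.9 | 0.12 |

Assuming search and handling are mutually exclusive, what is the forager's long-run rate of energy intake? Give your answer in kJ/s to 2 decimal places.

R = Σλ_iE_i / (1 + Σλ_ih_i)
Numerator: 0.24×8.3 + 0.19×3.13 + 0.27×1.21 + 0.12×2.15 = 3.171
Denominator: 1 + 0.24×8.83 + 0.19×12.8 + 0.27×7.58 + 0.12×10.9 = 8.906
R = 3.171/8.906 = 0.3561 kJ/s

0.36 kJ/s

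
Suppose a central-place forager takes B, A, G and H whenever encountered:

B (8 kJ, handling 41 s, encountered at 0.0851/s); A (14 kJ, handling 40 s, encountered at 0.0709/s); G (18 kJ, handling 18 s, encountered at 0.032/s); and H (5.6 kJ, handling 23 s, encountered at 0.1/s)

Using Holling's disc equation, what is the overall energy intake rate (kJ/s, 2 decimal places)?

0.28 kJ/s

Energy encountered per unit search time: 0.0851×8 + 0.0709×14 + 0.032×18 + 0.1×5.6 = 2.809 kJ/s.
Handling time per unit search time: 0.0851×41 + 0.0709×40 + 0.032×18 + 0.1×23 = 9.201.
Rate = 2.809/(1 + 9.201) = 0.2754 kJ/s.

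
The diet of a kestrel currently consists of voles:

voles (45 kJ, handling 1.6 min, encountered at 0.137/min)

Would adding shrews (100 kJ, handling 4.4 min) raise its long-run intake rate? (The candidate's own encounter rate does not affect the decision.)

On voles alone, R = ΣλE/(1+Σλh) = 6.165/1.219 = 5.057 kJ/min.
Profitability of shrews: 100/4.4 = 22.73 kJ/min.
22.73 > 5.057, so adding shrews raises the average — include it.

Yes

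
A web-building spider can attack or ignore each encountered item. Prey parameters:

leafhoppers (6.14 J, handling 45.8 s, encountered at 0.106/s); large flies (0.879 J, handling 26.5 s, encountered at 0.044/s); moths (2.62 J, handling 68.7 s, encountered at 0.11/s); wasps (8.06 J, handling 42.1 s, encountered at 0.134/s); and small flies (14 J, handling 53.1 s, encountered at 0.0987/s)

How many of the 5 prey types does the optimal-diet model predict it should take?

E/h in descending order: small flies 0.264, wasps 0.191, leafhoppers 0.134, moths 0.0381, large flies 0.0332 J/s. The optimal diet is the largest prefix of this list for which every included type satisfies E_i/h_i > R on the types above it.
Rate on top 1: 0.2214. wasps: 0.191 < 0.2214 → exclude; stop.
Optimal diet: small flies — 1 of 5 types.

1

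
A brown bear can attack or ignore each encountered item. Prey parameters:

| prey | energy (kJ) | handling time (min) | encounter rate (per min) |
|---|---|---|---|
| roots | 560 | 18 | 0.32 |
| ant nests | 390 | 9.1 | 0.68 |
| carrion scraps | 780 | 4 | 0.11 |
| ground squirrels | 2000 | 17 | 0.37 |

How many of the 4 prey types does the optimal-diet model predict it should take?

Rank by E/h (kJ/min): carrion scraps 195, ground squirrels 118, ant nests 42.9, roots 31.1. Include each in turn until the next type's E/h falls below the running intake rate.
Rate on top 1: 59.58. ground squirrels: 118 > 59.58 → include.
Rate on top 2: 106.8. ant nests: 42.9 < 106.8 → exclude; stop.
Optimal diet: carrion scraps, ground squirrels — 2 of 4 types.

2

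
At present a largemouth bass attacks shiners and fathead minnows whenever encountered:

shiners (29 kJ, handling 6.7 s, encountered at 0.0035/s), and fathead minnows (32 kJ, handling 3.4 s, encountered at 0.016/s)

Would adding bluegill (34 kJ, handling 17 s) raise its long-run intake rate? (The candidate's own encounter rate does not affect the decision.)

On shiners and fathead minnows alone, R = ΣλE/(1+Σλh) = 0.6135/1.078 = 0.5692 kJ/s.
bluegill: E/h = 34/17 = 2 kJ/s.
Since 2 > R, including bluegill increases the long-run rate.

Yes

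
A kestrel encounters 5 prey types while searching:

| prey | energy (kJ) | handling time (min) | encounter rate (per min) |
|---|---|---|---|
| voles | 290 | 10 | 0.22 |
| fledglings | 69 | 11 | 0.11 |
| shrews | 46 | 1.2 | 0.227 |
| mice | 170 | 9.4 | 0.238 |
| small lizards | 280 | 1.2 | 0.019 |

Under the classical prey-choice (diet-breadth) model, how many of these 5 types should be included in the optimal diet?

3

Rank by E/h (kJ/min): small lizards 233, shrews 38.3, voles 29, mice 18.1, fledglings 6.27. Include each in turn until the next type's E/h falls below the running intake rate.
Rate on top 1: 5.201. shrews: 38.3 > 5.201 → include.
Rate on top 2: 12.17. voles: 29 > 12.17 → include.
Rate on top 3: 22.76. mice: 18.1 < 22.76 → exclude; stop.
Optimal diet: small lizards, shrews, voles — 3 of 5 types.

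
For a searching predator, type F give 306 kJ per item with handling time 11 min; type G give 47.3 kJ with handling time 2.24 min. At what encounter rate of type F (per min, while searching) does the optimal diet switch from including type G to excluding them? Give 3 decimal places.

0.286 per min

Drop type G once their profitability E₂/h₂ falls below the rate achievable on type F alone: E₂/h₂ = λE₁/(1 + λh₁).
Solve for λ: λE₁h₂ = E₂(1 + λh₁) → λ(E₁h₂ − E₂h₁) = E₂ → λ = E₂/(E₁h₂ − E₂h₁).
λ = 47.3/(306×2.24 − 47.3×11) = 47.3/165.1 = 0.2864 per min.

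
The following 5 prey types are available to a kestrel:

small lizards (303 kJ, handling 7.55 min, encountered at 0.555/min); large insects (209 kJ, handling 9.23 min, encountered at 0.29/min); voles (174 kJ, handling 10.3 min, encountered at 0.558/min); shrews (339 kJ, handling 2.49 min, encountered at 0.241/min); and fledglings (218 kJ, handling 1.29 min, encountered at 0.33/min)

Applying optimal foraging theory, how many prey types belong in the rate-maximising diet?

Rank by E/h (kJ/min): fledglings 169, shrews 136, small lizards 40.1, large insects 22.6, voles 16.9. Include each in turn until the next type's E/h falls below the running intake rate.
Rate on top 1: 50.46. shrews: 136 > 50.46 → include.
Rate on top 2: 75.84. small lizards: 40.1 < 75.84 → exclude; stop.
Optimal diet: fledglings, shrews — 2 of 5 types.

2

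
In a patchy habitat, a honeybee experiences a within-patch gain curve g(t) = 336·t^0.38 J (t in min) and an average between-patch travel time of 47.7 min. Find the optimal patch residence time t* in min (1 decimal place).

29.2 min

By the marginal value theorem, leave when the instantaneous gain rate g'(t) equals the habitat-wide average g(t)/(T + t).
g'(t) = 0.38·336·t^-0.62. Setting 0.38·336·t^-0.62 = 336·t^0.38/(47.7+t) gives 0.38(47.7+t) = t, so 0.62·t = 0.38×47.7.
t* = 0.38×47.7/0.62 = 29.24 min.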